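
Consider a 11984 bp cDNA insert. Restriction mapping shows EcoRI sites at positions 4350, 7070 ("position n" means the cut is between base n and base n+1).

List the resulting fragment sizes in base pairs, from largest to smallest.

Linear molecule, 2 cuts → 3 fragments:
  4350 − 0 = 4350 bp
  7070 − 4350 = 2720 bp
  11984 − 7070 = 4914 bp
Sorted largest to smallest: 4914, 4350, 2720 bp.

4914, 4350, 2720 bp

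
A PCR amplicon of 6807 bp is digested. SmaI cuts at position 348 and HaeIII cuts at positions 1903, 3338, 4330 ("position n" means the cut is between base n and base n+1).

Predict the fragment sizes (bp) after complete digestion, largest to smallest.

Combined cut positions (sorted): 348, 1903, 3338, 4330.
Linear molecule, 4 cuts → 5 fragments:
  348 − 0 = 348 bp
  1903 − 348 = 1555 bp
  3338 − 1903 = 1435 bp
  4330 − 3338 = 992 bp
  6807 − 4330 = 2477 bp
Sorted largest to smallest: 2477, 1555, 1435, 992, 348 bp.

2477, 1555, 1435, 992, 348 bp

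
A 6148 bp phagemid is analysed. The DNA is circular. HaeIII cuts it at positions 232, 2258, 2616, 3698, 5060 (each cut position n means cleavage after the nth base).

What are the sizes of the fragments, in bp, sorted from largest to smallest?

2026, 1362, 1320, 1082, 358 bp

Circular molecule, 5 cuts → 5 fragments:
  2258 − 232 = 2026 bp
  2616 − 2258 = 358 bp
  3698 − 2616 = 1082 bp
  5060 − 3698 = 1362 bp
  wrap: 6148 − 5060 + 232 = 1320 bp
Sorted largest to smallest: 2026, 1362, 1320, 1082, 358 bp.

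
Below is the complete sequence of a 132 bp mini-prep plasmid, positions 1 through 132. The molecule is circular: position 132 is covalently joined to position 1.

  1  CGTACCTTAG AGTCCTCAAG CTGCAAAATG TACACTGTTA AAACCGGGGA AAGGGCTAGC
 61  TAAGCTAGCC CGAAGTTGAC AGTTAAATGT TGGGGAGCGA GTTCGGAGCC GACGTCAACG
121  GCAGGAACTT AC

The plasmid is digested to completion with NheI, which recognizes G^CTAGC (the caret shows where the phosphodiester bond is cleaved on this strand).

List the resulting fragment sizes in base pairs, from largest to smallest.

NheI sites (GCTAGC) start at positions 55, 64.
NheI cuts after the first base of each site, so after positions 55, 64.
Circular molecule, 2 cuts → 2 fragments:
  56–64 → 9 bp
  65–132 then 1–55 → 68 + 55 = 123 bp
Sorted largest to smallest: 123, 9 bp.

123, 9 bp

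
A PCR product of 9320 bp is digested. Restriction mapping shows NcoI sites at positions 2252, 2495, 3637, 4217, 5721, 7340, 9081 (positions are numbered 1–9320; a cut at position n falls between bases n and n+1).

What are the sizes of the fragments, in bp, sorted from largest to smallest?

Linear molecule, 7 cuts → 8 fragments:
  2252 − 0 = 2252 bp
  2495 − 2252 = 243 bp
  3637 − 2495 = 1142 bp
  4217 − 3637 = 580 bp
  5721 − 4217 = 1504 bp
  7340 − 5721 = 1619 bp
  9081 − 7340 = 1741 bp
  9320 − 9081 = 239 bp
Sorted largest to smallest: 2252, 1741, 1619, 1504, 1142, 580, 243, 239 bp.

2252, 1741, 1619, 1504, 1142, 580, 243, 239 bp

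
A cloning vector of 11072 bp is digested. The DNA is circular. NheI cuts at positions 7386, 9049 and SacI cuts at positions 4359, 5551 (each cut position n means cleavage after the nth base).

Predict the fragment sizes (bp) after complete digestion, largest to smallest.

Combined cut positions (sorted): 4359, 5551, 7386, 9049.
Circular molecule, 4 cuts → 4 fragments:
  5551 − 4359 = 1192 bp
  7386 − 5551 = 1835 bp
  9049 − 7386 = 1663 bp
  wrap: 11072 − 9049 + 4359 = 6382 bp
Sorted largest to smallest: 6382, 1835, 1663, 1192 bp.

6382, 1835, 1663, 1192 bp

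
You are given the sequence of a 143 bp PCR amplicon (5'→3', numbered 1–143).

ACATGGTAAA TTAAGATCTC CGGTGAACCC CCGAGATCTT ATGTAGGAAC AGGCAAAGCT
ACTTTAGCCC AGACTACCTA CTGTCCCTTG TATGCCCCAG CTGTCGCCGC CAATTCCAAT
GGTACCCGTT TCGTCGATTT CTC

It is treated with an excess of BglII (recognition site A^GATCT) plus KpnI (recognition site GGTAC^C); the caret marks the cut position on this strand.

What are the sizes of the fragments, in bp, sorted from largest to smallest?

BglII sites (AGATCT) start at positions 14, 34.
BglII cuts after the first base of each site, so after positions 14, 34.
The KpnI site (GGTACC) starts at position 121.
KpnI cuts after base 5 of each site (before the last base), so after position 125.
Combined cut positions: 14, 34, 125.
Linear molecule, 3 cuts → 4 fragments:
  1–14 → 14 bp
  15–34 → 20 bp
  35–125 → 91 bp
  126–143 → 18 bp
Sorted largest to smallest: 91, 20, 18, 14 bp.

91, 20, 18, 14 bp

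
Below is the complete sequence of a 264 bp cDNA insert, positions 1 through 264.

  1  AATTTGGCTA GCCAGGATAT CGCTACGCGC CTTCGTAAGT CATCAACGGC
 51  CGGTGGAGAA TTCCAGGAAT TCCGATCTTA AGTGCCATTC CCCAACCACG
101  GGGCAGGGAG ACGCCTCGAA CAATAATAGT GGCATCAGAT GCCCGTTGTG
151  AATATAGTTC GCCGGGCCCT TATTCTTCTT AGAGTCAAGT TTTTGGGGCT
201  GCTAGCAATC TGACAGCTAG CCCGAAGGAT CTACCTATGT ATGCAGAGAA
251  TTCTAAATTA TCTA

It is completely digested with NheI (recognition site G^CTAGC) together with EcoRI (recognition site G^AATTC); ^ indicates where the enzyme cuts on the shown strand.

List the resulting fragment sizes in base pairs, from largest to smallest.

134, 51, 32, 16, 15, 9, 7 bp

NheI sites (GCTAGC) start at positions 7, 201, 216.
NheI cuts after the first base of each site, so after positions 7, 201, 216.
EcoRI sites (GAATTC) start at positions 58, 67, 248.
EcoRI cuts after the first base of each site, so after positions 58, 67, 248.
Combined cut positions: 7, 58, 67, 201, 216, 248.
Linear molecule, 6 cuts → 7 fragments:
  1–7 → 7 bp
  8–58 → 51 bp
  59–67 → 9 bp
  68–201 → 134 bp
  202–216 → 15 bp
  217–248 → 32 bp
  249–264 → 16 bp
Sorted largest to smallest: 134, 51, 32, 16, 15, 9, 7 bp.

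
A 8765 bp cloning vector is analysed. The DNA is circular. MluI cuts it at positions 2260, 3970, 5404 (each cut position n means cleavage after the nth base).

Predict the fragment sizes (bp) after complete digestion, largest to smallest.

5621, 1710, 1434 bp

Circular molecule, 3 cuts → 3 fragments:
  3970 − 2260 = 1710 bp
  5404 − 3970 = 1434 bp
  wrap: 8765 − 5404 + 2260 = 5621 bp
Sorted largest to smallest: 5621, 1710, 1434 bp.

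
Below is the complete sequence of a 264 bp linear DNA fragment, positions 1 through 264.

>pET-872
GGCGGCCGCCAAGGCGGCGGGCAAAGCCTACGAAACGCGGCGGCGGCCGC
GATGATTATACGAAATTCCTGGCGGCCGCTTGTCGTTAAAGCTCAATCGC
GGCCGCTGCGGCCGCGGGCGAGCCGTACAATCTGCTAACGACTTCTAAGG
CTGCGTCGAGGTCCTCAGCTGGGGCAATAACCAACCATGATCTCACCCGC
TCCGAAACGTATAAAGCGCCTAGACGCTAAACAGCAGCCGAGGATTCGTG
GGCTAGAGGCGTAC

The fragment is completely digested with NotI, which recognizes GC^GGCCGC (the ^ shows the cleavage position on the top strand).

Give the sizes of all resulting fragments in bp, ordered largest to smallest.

NotI sites (GCGGCCGC) start at positions 2, 43, 72, 99, 108.
NotI cuts after base 2 of each site, so after positions 3, 44, 73, 100, 109.
Linear molecule, 5 cuts → 6 fragments:
  1–3 → 3 bp
  4–44 → 41 bp
  45–73 → 29 bp
  74–100 → 27 bp
  101–109 → 9 bp
  110–264 → 155 bp
Sorted largest to smallest: 155, 41, 29, 27, 9, 3 bp.

155, 41, 29, 27, 9, 3 bp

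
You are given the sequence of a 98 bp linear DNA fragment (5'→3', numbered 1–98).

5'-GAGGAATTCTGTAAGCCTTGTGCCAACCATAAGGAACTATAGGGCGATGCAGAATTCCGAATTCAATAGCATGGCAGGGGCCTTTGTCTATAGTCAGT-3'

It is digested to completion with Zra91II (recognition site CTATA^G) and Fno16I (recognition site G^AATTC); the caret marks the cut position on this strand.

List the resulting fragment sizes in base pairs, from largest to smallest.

Zra91II sites (CTATAG) start at positions 37, 88.
Zra91II cuts after base 5 of each site (before the last base), so after positions 41, 92.
Fno16I sites (GAATTC) start at positions 4, 52, 59.
Fno16I cuts after the first base of each site, so after positions 4, 52, 59.
Combined cut positions: 4, 41, 52, 59, 92.
Linear molecule, 5 cuts → 6 fragments:
  1–4 → 4 bp
  5–41 → 37 bp
  42–52 → 11 bp
  53–59 → 7 bp
  60–92 → 33 bp
  93–98 → 6 bp
Sorted largest to smallest: 37, 33, 11, 7, 6, 4 bp.

37, 33, 11, 7, 6, 4 bp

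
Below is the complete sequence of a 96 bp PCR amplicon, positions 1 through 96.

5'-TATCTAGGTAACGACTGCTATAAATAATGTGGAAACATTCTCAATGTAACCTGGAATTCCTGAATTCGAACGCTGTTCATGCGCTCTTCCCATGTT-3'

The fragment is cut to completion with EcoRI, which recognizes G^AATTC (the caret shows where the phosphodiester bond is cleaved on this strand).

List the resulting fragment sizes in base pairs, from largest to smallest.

54, 34, 8 bp

EcoRI sites (GAATTC) start at positions 54, 62.
EcoRI cuts after the first base of each site, so after positions 54, 62.
Linear molecule, 2 cuts → 3 fragments:
  1–54 → 54 bp
  55–62 → 8 bp
  63–96 → 34 bp
Sorted largest to smallest: 54, 34, 8 bp.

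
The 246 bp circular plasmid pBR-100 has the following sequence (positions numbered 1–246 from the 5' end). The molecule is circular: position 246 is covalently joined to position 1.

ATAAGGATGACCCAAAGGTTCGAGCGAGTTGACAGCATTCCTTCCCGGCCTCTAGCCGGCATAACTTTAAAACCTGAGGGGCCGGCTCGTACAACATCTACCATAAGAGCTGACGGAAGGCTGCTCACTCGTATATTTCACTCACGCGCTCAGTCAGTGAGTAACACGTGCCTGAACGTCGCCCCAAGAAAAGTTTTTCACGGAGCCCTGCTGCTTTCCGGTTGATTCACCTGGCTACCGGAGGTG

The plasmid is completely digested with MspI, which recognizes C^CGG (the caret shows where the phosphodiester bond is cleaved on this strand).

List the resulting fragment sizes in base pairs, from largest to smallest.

136, 53, 26, 20, 11 bp

MspI sites (CCGG) start at positions 45, 56, 82, 218, 238.
MspI cuts after the first base of each site, so after positions 45, 56, 82, 218, 238.
Circular molecule, 5 cuts → 5 fragments:
  46–56 → 11 bp
  57–82 → 26 bp
  83–218 → 136 bp
  219–238 → 20 bp
  239–246 then 1–45 → 8 + 45 = 53 bp
Sorted largest to smallest: 136, 53, 26, 20, 11 bp.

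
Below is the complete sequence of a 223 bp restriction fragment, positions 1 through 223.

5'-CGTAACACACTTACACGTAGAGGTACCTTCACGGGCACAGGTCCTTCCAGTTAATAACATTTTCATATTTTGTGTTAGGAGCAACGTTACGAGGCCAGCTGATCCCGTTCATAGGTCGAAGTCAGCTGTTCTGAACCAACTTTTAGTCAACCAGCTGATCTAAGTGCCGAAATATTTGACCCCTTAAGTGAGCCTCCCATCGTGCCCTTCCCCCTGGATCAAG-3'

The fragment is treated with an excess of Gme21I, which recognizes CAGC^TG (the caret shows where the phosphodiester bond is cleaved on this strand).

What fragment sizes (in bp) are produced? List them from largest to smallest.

Gme21I sites (CAGCTG) start at positions 96, 123, 152.
Gme21I cuts after base 4 of each site, so after positions 99, 126, 155.
Linear molecule, 3 cuts → 4 fragments:
  1–99 → 99 bp
  100–126 → 27 bp
  127–155 → 29 bp
  156–223 → 68 bp
Sorted largest to smallest: 99, 68, 29, 27 bp.

99, 68, 29, 27 bp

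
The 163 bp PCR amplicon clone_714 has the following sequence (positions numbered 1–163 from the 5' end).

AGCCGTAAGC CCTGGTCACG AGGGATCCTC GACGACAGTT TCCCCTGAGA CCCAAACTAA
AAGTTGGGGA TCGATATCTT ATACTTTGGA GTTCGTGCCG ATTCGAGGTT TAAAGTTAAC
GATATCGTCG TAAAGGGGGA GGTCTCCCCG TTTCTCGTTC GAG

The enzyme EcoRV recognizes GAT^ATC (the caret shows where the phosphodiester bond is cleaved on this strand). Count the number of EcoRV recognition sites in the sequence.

2

GATATC occurs starting at positions 73, 121.
EcoRV cuts at 2 sites.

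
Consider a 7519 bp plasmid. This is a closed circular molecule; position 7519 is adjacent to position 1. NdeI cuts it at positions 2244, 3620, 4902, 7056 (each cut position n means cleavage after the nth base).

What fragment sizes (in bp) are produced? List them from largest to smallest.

Circular molecule, 4 cuts → 4 fragments:
  3620 − 2244 = 1376 bp
  4902 − 3620 = 1282 bp
  7056 − 4902 = 2154 bp
  wrap: 7519 − 7056 + 2244 = 2707 bp
Sorted largest to smallest: 2707, 2154, 1376, 1282 bp.

2707, 2154, 1376, 1282 bp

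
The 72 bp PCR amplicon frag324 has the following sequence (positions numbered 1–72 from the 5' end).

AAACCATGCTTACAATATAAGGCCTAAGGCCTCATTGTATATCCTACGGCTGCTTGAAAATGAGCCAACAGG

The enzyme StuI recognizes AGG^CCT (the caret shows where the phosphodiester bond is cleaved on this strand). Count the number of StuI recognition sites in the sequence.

AGGCCT occurs starting at positions 20, 27.
StuI cuts at 2 sites.

2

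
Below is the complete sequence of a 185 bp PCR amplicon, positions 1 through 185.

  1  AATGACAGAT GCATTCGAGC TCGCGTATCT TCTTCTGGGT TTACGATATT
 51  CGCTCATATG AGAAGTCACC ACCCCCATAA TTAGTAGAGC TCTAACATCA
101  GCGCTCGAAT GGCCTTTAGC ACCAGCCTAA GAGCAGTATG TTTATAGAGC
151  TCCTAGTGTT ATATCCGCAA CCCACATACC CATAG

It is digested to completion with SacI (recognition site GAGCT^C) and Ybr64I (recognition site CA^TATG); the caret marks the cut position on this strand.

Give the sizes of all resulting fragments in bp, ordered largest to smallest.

SacI sites (GAGCTC) start at positions 17, 87, 147.
SacI cuts after base 5 of each site (before the last base), so after positions 21, 91, 151.
The Ybr64I site (CATATG) starts at position 55.
Ybr64I cuts after base 2 of each site, so after position 56.
Combined cut positions: 21, 56, 91, 151.
Linear molecule, 4 cuts → 5 fragments:
  1–21 → 21 bp
  22–56 → 35 bp
  57–91 → 35 bp
  92–151 → 60 bp
  152–185 → 34 bp
Sorted largest to smallest: 60, 35, 35, 34, 21 bp.

60, 35, 35, 34, 21 bp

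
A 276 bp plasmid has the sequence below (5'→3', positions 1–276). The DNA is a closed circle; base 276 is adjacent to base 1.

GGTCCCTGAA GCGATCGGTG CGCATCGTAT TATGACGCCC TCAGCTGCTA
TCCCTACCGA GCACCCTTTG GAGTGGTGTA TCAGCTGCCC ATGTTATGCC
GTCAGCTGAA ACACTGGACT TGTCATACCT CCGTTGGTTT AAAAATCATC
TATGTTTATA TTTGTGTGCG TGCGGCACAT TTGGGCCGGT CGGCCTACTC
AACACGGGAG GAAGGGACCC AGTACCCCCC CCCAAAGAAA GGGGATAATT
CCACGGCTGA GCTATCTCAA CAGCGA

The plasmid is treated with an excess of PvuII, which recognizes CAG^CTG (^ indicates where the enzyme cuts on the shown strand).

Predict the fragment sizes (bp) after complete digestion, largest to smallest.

PvuII sites (CAGCTG) start at positions 42, 82, 103.
PvuII cuts after base 3 of each site, so after positions 44, 84, 105.
Circular molecule, 3 cuts → 3 fragments:
  45–84 → 40 bp
  85–105 → 21 bp
  106–276 then 1–44 → 171 + 44 = 215 bp
Sorted largest to smallest: 215, 40, 21 bp.

215, 40, 21 bp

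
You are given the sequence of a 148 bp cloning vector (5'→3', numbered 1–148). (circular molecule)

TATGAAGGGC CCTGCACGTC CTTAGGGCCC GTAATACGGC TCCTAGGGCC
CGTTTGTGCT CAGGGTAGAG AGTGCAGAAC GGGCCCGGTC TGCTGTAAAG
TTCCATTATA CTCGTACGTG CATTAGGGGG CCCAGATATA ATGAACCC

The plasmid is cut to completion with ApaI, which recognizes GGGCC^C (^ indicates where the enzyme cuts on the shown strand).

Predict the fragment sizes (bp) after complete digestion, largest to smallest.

ApaI sites (GGGCCC) start at positions 7, 25, 46, 81, 128.
ApaI cuts after base 5 of each site (before the last base), so after positions 11, 29, 50, 85, 132.
Circular molecule, 5 cuts → 5 fragments:
  12–29 → 18 bp
  30–50 → 21 bp
  51–85 → 35 bp
  86–132 → 47 bp
  133–148 then 1–11 → 16 + 11 = 27 bp
Sorted largest to smallest: 47, 35, 27, 21, 18 bp.

47, 35, 27, 21, 18 bp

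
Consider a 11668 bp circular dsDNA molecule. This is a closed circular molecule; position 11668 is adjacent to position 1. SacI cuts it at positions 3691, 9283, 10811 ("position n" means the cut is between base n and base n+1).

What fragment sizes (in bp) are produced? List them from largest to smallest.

5592, 4548, 1528 bp

Circular molecule, 3 cuts → 3 fragments:
  9283 − 3691 = 5592 bp
  10811 − 9283 = 1528 bp
  wrap: 11668 − 10811 + 3691 = 4548 bp
Sorted largest to smallest: 5592, 4548, 1528 bp.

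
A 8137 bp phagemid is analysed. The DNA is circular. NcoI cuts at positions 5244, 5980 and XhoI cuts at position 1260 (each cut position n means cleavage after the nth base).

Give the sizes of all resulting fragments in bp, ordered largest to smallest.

Combined cut positions (sorted): 1260, 5244, 5980.
Circular molecule, 3 cuts → 3 fragments:
  5244 − 1260 = 3984 bp
  5980 − 5244 = 736 bp
  wrap: 8137 − 5980 + 1260 = 3417 bp
Sorted largest to smallest: 3984, 3417, 736 bp.

3984, 3417, 736 bp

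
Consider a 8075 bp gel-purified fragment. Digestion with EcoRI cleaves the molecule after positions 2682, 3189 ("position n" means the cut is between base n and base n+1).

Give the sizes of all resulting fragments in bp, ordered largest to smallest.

Linear molecule, 2 cuts → 3 fragments:
  2682 − 0 = 2682 bp
  3189 − 2682 = 507 bp
  8075 − 3189 = 4886 bp
Sorted largest to smallest: 4886, 2682, 507 bp.

4886, 2682, 507 bp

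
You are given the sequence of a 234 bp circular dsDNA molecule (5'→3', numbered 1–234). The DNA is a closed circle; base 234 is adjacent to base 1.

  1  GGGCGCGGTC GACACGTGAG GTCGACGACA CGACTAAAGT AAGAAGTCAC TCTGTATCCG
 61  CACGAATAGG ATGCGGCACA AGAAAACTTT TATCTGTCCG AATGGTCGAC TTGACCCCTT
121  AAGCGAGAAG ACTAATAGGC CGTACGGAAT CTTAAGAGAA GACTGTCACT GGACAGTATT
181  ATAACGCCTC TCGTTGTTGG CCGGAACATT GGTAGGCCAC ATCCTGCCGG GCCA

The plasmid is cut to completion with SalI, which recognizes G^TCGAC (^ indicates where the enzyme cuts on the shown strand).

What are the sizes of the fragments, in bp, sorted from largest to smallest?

SalI sites (GTCGAC) start at positions 8, 21, 105.
SalI cuts after the first base of each site, so after positions 8, 21, 105.
Circular molecule, 3 cuts → 3 fragments:
  9–21 → 13 bp
  22–105 → 84 bp
  106–234 then 1–8 → 129 + 8 = 137 bp
Sorted largest to smallest: 137, 84, 13 bp.

137, 84, 13 bp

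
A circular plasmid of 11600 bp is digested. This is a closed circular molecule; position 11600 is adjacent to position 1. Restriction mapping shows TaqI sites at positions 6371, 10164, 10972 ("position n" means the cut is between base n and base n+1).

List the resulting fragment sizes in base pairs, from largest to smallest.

6999, 3793, 808 bp

Circular molecule, 3 cuts → 3 fragments:
  10164 − 6371 = 3793 bp
  10972 − 10164 = 808 bp
  wrap: 11600 − 10972 + 6371 = 6999 bp
Sorted largest to smallest: 6999, 3793, 808 bp.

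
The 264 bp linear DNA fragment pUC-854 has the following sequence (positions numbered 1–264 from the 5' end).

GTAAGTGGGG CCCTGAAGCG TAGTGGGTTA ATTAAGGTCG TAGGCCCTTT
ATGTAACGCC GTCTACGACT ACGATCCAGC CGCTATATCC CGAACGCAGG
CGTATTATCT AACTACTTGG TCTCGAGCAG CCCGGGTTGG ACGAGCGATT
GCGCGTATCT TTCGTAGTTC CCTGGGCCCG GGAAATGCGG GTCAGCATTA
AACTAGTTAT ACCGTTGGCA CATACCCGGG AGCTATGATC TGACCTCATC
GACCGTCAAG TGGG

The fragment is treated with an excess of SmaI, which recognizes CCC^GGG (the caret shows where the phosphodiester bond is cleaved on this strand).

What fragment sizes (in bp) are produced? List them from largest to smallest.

SmaI sites (CCCGGG) start at positions 131, 177, 225.
SmaI cuts after base 3 of each site, so after positions 133, 179, 227.
Linear molecule, 3 cuts → 4 fragments:
  1–133 → 133 bp
  134–179 → 46 bp
  180–227 → 48 bp
  228–264 → 37 bp
Sorted largest to smallest: 133, 48, 46, 37 bp.

133, 48, 46, 37 bp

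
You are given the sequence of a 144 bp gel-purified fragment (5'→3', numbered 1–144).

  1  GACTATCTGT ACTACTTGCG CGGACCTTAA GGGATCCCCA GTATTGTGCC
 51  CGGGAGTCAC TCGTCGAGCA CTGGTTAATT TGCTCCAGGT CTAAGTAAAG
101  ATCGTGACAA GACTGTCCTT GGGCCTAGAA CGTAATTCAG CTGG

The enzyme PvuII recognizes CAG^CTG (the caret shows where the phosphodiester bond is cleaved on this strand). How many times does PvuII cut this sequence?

1

CAGCTG occurs starting at position 138.
PvuII cuts at 1 site.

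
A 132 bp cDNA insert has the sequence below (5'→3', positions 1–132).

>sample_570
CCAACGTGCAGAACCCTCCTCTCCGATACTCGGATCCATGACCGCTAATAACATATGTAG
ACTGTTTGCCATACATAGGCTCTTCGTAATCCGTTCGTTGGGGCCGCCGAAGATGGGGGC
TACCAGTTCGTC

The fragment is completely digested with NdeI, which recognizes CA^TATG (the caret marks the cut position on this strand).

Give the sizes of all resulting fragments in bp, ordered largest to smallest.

The NdeI site (CATATG) starts at position 52.
NdeI cuts after base 2 of each site, so after position 53.
Linear molecule, 1 cut → 2 fragments:
  1–53 → 53 bp
  54–132 → 79 bp
Sorted largest to smallest: 79, 53 bp.

79, 53 bp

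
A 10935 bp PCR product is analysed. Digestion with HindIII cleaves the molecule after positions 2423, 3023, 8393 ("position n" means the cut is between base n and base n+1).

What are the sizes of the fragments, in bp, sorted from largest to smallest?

Linear molecule, 3 cuts → 4 fragments:
  2423 − 0 = 2423 bp
  3023 − 2423 = 600 bp
  8393 − 3023 = 5370 bp
  10935 − 8393 = 2542 bp
Sorted largest to smallest: 5370, 2542, 2423, 600 bp.

5370, 2542, 2423, 600 bp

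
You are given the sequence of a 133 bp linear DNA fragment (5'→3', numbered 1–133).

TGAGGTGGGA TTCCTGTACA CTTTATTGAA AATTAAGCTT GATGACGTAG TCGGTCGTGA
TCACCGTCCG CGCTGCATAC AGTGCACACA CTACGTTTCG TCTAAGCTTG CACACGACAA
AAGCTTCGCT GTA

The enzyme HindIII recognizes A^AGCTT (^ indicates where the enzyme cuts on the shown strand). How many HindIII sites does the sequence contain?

3

AAGCTT occurs starting at positions 35, 104, 121.
HindIII cuts at 3 sites.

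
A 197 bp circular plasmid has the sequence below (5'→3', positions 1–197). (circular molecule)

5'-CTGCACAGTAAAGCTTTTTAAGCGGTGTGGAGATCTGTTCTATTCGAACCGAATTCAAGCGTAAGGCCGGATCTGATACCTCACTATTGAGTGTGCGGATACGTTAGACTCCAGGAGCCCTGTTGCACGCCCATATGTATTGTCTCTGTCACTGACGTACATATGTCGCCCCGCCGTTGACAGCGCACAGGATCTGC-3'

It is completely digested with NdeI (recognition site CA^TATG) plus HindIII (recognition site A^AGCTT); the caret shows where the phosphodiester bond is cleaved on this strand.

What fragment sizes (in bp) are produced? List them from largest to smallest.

NdeI sites (CATATG) start at positions 132, 160.
NdeI cuts after base 2 of each site, so after positions 133, 161.
The HindIII site (AAGCTT) starts at position 11.
HindIII cuts after the first base of each site, so after position 11.
Combined cut positions: 11, 133, 161.
Circular molecule, 3 cuts → 3 fragments:
  12–133 → 122 bp
  134–161 → 28 bp
  162–197 then 1–11 → 36 + 11 = 47 bp
Sorted largest to smallest: 122, 47, 28 bp.

122, 47, 28 bp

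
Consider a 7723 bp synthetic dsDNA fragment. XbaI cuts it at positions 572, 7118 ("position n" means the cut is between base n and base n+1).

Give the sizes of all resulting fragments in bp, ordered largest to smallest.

Linear molecule, 2 cuts → 3 fragments:
  572 − 0 = 572 bp
  7118 − 572 = 6546 bp
  7723 − 7118 = 605 bp
Sorted largest to smallest: 6546, 605, 572 bp.

6546, 605, 572 bp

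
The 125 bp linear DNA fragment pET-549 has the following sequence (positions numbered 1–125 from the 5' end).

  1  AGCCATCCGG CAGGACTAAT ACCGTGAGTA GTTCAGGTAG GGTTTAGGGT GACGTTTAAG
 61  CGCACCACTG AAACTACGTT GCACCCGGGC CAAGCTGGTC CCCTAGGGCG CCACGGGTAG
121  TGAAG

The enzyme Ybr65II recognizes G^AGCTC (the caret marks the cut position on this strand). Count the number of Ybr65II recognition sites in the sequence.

No occurrence of GAGCTC is present in the sequence.
Ybr65II does not cut: 0 sites.

0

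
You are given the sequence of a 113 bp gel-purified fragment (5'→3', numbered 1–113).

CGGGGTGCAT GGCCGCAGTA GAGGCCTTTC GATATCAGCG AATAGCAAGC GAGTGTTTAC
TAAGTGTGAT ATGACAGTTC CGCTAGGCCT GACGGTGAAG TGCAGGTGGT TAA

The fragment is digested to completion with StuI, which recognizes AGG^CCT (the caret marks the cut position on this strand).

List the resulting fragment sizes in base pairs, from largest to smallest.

StuI sites (AGGCCT) start at positions 22, 85.
StuI cuts after base 3 of each site, so after positions 24, 87.
Linear molecule, 2 cuts → 3 fragments:
  1–24 → 24 bp
  25–87 → 63 bp
  88–113 → 26 bp
Sorted largest to smallest: 63, 26, 24 bp.

63, 26, 24 bp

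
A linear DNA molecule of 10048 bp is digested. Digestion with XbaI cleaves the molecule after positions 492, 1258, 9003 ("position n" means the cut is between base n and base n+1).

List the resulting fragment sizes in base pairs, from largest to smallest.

Linear molecule, 3 cuts → 4 fragments:
  492 − 0 = 492 bp
  1258 − 492 = 766 bp
  9003 − 1258 = 7745 bp
  10048 − 9003 = 1045 bp
Sorted largest to smallest: 7745, 1045, 766, 492 bp.

7745, 1045, 766, 492 bp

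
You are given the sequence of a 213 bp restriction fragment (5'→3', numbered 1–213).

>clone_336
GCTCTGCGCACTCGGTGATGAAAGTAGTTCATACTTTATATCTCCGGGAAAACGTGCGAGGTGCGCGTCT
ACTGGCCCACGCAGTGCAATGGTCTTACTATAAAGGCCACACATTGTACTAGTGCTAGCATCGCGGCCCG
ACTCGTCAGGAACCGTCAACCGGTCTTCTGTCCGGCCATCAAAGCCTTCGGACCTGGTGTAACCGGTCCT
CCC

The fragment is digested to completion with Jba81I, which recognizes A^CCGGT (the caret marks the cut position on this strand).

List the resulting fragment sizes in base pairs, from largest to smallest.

Jba81I sites (ACCGGT) start at positions 159, 202.
Jba81I cuts after the first base of each site, so after positions 159, 202.
Linear molecule, 2 cuts → 3 fragments:
  1–159 → 159 bp
  160–202 → 43 bp
  203–213 → 11 bp
Sorted largest to smallest: 159, 43, 11 bp.

159, 43, 11 bp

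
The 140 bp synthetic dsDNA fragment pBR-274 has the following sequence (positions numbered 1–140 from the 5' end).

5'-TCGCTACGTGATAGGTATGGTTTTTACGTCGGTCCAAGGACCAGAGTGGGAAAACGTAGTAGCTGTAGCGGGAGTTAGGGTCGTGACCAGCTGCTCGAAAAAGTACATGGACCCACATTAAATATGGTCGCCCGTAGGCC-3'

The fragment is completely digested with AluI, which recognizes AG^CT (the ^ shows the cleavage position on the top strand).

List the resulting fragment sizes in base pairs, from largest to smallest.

AluI sites (AGCT) start at positions 61, 89.
AluI cuts after base 2 of each site, so after positions 62, 90.
Linear molecule, 2 cuts → 3 fragments:
  1–62 → 62 bp
  63–90 → 28 bp
  91–140 → 50 bp
Sorted largest to smallest: 62, 50, 28 bp.

62, 50, 28 bp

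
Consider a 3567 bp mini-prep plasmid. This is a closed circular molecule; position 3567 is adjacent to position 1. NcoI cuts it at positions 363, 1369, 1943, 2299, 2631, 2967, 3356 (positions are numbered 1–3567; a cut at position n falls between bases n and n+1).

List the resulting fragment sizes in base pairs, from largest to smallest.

1006, 574, 574, 389, 356, 336, 332 bp

Circular molecule, 7 cuts → 7 fragments:
  1369 − 363 = 1006 bp
  1943 − 1369 = 574 bp
  2299 − 1943 = 356 bp
  2631 − 2299 = 332 bp
  2967 − 2631 = 336 bp
  3356 − 2967 = 389 bp
  wrap: 3567 − 3356 + 363 = 574 bp
Sorted largest to smallest: 1006, 574, 574, 389, 356, 336, 332 bp.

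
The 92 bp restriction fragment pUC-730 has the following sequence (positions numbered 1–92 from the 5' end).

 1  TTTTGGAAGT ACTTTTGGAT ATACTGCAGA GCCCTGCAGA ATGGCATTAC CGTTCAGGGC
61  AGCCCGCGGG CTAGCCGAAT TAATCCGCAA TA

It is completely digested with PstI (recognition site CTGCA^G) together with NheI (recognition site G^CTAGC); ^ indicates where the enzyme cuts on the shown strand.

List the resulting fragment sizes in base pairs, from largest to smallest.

PstI sites (CTGCAG) start at positions 24, 34.
PstI cuts after base 5 of each site (before the last base), so after positions 28, 38.
The NheI site (GCTAGC) starts at position 70.
NheI cuts after the first base of each site, so after position 70.
Combined cut positions: 28, 38, 70.
Linear molecule, 3 cuts → 4 fragments:
  1–28 → 28 bp
  29–38 → 10 bp
  39–70 → 32 bp
  71–92 → 22 bp
Sorted largest to smallest: 32, 28, 22, 10 bp.

32, 28, 22, 10 bp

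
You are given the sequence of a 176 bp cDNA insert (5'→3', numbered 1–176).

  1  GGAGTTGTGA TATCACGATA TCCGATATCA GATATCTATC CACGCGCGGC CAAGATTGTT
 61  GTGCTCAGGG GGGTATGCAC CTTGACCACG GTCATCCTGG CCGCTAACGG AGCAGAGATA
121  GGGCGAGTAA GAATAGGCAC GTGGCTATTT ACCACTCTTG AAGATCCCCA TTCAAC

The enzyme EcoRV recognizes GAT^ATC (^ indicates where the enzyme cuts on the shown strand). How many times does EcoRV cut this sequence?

4

GATATC occurs starting at positions 9, 17, 24, 31.
EcoRV cuts at 4 sites.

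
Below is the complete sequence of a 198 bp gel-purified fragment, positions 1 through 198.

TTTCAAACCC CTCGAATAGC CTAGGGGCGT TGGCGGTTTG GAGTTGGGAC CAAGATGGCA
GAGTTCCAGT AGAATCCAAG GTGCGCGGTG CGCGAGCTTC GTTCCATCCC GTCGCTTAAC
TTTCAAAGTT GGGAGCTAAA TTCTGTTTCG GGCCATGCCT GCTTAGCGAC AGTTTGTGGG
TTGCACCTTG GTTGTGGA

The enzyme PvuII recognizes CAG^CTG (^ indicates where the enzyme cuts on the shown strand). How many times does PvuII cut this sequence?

No occurrence of CAGCTG is present in the sequence.
PvuII does not cut: 0 sites.

0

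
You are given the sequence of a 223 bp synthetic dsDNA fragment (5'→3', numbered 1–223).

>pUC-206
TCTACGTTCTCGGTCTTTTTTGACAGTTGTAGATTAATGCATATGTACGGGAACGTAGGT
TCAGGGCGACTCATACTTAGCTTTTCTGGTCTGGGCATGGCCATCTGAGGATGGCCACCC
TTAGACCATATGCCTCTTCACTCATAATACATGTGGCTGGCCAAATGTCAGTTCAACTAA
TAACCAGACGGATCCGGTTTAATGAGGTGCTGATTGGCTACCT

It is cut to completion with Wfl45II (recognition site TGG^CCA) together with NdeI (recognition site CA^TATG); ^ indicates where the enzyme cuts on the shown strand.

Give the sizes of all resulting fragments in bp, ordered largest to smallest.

63, 59, 41, 32, 14, 14 bp

Wfl45II sites (TGGCCA) start at positions 98, 112, 158.
Wfl45II cuts after base 3 of each site, so after positions 100, 114, 160.
NdeI sites (CATATG) start at positions 40, 127.
NdeI cuts after base 2 of each site, so after positions 41, 128.
Combined cut positions: 41, 100, 114, 128, 160.
Linear molecule, 5 cuts → 6 fragments:
  1–41 → 41 bp
  42–100 → 59 bp
  101–114 → 14 bp
  115–128 → 14 bp
  129–160 → 32 bp
  161–223 → 63 bp
Sorted largest to smallest: 63, 59, 41, 32, 14, 14 bp.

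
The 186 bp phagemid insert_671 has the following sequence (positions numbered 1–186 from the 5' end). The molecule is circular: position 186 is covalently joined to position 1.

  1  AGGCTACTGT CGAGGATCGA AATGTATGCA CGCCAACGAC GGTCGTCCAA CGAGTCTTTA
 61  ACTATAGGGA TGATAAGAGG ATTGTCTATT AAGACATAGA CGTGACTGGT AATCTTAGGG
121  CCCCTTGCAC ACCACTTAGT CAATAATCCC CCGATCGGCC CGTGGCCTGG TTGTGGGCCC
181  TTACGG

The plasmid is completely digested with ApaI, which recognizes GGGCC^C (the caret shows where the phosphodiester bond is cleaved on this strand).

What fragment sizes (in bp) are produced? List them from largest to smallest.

ApaI sites (GGGCCC) start at positions 118, 175.
ApaI cuts after base 5 of each site (before the last base), so after positions 122, 179.
Circular molecule, 2 cuts → 2 fragments:
  123–179 → 57 bp
  180–186 then 1–122 → 7 + 122 = 129 bp
Sorted largest to smallest: 129, 57 bp.

129, 57 bp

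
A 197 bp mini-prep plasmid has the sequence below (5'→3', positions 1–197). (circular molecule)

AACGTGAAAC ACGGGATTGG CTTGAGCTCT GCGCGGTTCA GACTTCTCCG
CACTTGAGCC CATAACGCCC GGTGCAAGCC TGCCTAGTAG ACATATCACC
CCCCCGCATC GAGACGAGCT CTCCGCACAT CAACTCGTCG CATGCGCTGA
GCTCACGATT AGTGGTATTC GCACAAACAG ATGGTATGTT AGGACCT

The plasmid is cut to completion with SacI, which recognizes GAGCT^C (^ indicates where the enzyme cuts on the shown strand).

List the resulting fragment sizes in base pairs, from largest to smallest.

SacI sites (GAGCTC) start at positions 24, 116, 149.
SacI cuts after base 5 of each site (before the last base), so after positions 28, 120, 153.
Circular molecule, 3 cuts → 3 fragments:
  29–120 → 92 bp
  121–153 → 33 bp
  154–197 then 1–28 → 44 + 28 = 72 bp
Sorted largest to smallest: 92, 72, 33 bp.

92, 72, 33 bp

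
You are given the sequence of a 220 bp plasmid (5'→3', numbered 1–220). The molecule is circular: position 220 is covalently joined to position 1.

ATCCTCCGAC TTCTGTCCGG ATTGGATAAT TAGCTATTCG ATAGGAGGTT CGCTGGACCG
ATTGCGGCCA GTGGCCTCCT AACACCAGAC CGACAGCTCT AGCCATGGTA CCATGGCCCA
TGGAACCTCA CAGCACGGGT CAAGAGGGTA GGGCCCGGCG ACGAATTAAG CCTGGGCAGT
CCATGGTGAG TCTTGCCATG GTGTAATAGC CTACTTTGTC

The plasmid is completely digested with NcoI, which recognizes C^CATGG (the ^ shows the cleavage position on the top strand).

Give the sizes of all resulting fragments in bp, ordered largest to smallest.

127, 63, 15, 8, 7 bp

NcoI sites (CCATGG) start at positions 103, 111, 118, 181, 196.
NcoI cuts after the first base of each site, so after positions 103, 111, 118, 181, 196.
Circular molecule, 5 cuts → 5 fragments:
  104–111 → 8 bp
  112–118 → 7 bp
  119–181 → 63 bp
  182–196 → 15 bp
  197–220 then 1–103 → 24 + 103 = 127 bp
Sorted largest to smallest: 127, 63, 15, 8, 7 bp.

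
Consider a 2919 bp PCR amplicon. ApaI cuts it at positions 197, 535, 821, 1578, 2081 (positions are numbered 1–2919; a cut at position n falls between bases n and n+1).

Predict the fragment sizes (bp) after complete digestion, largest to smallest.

838, 757, 503, 338, 286, 197 bp

Linear molecule, 5 cuts → 6 fragments:
  197 − 0 = 197 bp
  535 − 197 = 338 bp
  821 − 535 = 286 bp
  1578 − 821 = 757 bp
  2081 − 1578 = 503 bp
  2919 − 2081 = 838 bp
Sorted largest to smallest: 838, 757, 503, 338, 286, 197 bp.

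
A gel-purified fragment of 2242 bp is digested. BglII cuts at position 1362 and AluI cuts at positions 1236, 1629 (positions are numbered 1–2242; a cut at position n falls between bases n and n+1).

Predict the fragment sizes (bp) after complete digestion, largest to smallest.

1236, 613, 267, 126 bp

Combined cut positions (sorted): 1236, 1362, 1629.
Linear molecule, 3 cuts → 4 fragments:
  1236 − 0 = 1236 bp
  1362 − 1236 = 126 bp
  1629 − 1362 = 267 bp
  2242 − 1629 = 613 bp
Sorted largest to smallest: 1236, 613, 267, 126 bp.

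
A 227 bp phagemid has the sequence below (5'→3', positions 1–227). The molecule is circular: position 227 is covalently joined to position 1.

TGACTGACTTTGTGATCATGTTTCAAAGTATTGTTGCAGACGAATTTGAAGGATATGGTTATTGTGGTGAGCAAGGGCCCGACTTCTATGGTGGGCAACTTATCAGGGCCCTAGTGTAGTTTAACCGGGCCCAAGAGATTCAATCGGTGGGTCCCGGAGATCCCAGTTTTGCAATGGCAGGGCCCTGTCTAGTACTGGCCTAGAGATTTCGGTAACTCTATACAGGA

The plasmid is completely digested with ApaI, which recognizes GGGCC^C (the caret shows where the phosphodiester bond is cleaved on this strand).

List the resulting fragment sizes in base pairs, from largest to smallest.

ApaI sites (GGGCCC) start at positions 75, 106, 127, 180.
ApaI cuts after base 5 of each site (before the last base), so after positions 79, 110, 131, 184.
Circular molecule, 4 cuts → 4 fragments:
  80–110 → 31 bp
  111–131 → 21 bp
  132–184 → 53 bp
  185–227 then 1–79 → 43 + 79 = 122 bp
Sorted largest to smallest: 122, 53, 31, 21 bp.

122, 53, 31, 21 bp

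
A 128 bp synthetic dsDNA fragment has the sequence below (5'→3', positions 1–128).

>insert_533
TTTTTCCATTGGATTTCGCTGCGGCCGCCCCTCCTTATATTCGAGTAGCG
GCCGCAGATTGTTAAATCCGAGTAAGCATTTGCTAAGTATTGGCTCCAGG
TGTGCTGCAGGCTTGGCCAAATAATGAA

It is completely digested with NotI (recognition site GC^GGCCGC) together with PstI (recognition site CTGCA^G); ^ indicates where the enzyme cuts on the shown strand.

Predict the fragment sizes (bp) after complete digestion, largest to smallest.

60, 27, 22, 19 bp

NotI sites (GCGGCCGC) start at positions 21, 48.
NotI cuts after base 2 of each site, so after positions 22, 49.
The PstI site (CTGCAG) starts at position 105.
PstI cuts after base 5 of each site (before the last base), so after position 109.
Combined cut positions: 22, 49, 109.
Linear molecule, 3 cuts → 4 fragments:
  1–22 → 22 bp
  23–49 → 27 bp
  50–109 → 60 bp
  110–128 → 19 bp
Sorted largest to smallest: 60, 27, 22, 19 bp.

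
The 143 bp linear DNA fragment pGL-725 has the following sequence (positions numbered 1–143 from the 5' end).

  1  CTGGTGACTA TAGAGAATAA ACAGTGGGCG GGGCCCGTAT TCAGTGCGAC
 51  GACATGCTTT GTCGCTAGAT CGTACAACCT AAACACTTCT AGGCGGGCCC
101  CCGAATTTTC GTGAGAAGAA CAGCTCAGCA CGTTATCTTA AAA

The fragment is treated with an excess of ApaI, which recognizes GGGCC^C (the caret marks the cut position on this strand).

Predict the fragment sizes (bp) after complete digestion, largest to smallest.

ApaI sites (GGGCCC) start at positions 31, 95.
ApaI cuts after base 5 of each site (before the last base), so after positions 35, 99.
Linear molecule, 2 cuts → 3 fragments:
  1–35 → 35 bp
  36–99 → 64 bp
  100–143 → 44 bp
Sorted largest to smallest: 64, 44, 35 bp.

64, 44, 35 bp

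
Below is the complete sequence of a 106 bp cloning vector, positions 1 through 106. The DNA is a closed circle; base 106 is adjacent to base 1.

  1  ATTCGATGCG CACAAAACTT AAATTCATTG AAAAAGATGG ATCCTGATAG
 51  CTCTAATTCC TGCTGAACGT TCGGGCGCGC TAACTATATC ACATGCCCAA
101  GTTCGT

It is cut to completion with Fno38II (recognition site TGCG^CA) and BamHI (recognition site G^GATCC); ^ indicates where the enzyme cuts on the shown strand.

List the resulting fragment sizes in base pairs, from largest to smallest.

The Fno38II site (TGCGCA) starts at position 7.
Fno38II cuts after base 4 of each site, so after position 10.
The BamHI site (GGATCC) starts at position 39.
BamHI cuts after the first base of each site, so after position 39.
Combined cut positions: 10, 39.
Circular molecule, 2 cuts → 2 fragments:
  11–39 → 29 bp
  40–106 then 1–10 → 67 + 10 = 77 bp
Sorted largest to smallest: 77, 29 bp.

77, 29 bp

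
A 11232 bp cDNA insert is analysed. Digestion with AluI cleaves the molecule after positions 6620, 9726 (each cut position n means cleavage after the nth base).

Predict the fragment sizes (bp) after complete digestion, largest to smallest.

6620, 3106, 1506 bp

Linear molecule, 2 cuts → 3 fragments:
  6620 − 0 = 6620 bp
  9726 − 6620 = 3106 bp
  11232 − 9726 = 1506 bp
Sorted largest to smallest: 6620, 3106, 1506 bp.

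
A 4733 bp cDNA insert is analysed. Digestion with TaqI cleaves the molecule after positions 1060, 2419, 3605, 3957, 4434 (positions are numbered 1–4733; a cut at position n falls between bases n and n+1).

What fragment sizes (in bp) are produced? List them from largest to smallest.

Linear molecule, 5 cuts → 6 fragments:
  1060 − 0 = 1060 bp
  2419 − 1060 = 1359 bp
  3605 − 2419 = 1186 bp
  3957 − 3605 = 352 bp
  4434 − 3957 = 477 bp
  4733 − 4434 = 299 bp
Sorted largest to smallest: 1359, 1186, 1060, 477, 352, 299 bp.

1359, 1186, 1060, 477, 352, 299 bp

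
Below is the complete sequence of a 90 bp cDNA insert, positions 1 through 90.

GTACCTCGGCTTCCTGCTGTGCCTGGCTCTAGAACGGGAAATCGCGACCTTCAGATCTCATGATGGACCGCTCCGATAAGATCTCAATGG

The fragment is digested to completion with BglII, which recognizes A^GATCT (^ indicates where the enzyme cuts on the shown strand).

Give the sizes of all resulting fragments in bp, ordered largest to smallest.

53, 26, 11 bp

BglII sites (AGATCT) start at positions 53, 79.
BglII cuts after the first base of each site, so after positions 53, 79.
Linear molecule, 2 cuts → 3 fragments:
  1–53 → 53 bp
  54–79 → 26 bp
  80–90 → 11 bp
Sorted largest to smallest: 53, 26, 11 bp.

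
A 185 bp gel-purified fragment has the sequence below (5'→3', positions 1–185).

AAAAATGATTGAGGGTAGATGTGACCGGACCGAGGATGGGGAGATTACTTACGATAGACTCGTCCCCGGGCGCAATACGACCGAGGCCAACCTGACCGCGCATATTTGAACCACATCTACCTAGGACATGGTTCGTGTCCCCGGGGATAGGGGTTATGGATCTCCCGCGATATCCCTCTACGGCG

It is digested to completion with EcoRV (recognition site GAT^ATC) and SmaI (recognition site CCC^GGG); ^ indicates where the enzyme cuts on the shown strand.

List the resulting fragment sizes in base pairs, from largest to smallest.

The EcoRV site (GATATC) starts at position 169.
EcoRV cuts after base 3 of each site, so after position 171.
SmaI sites (CCCGGG) start at positions 65, 140.
SmaI cuts after base 3 of each site, so after positions 67, 142.
Combined cut positions: 67, 142, 171.
Linear molecule, 3 cuts → 4 fragments:
  1–67 → 67 bp
  68–142 → 75 bp
  143–171 → 29 bp
  172–185 → 14 bp
Sorted largest to smallest: 75, 67, 29, 14 bp.

75, 67, 29, 14 bp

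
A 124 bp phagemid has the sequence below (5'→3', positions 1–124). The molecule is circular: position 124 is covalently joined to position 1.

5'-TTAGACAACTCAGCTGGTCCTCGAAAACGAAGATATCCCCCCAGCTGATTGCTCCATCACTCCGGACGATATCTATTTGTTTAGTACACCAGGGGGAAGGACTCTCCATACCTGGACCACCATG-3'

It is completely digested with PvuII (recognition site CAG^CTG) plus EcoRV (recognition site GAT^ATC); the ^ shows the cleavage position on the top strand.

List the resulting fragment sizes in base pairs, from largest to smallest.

67, 26, 21, 10 bp

PvuII sites (CAGCTG) start at positions 11, 42.
PvuII cuts after base 3 of each site, so after positions 13, 44.
EcoRV sites (GATATC) start at positions 32, 68.
EcoRV cuts after base 3 of each site, so after positions 34, 70.
Combined cut positions: 13, 34, 44, 70.
Circular molecule, 4 cuts → 4 fragments:
  14–34 → 21 bp
  35–44 → 10 bp
  45–70 → 26 bp
  71–124 then 1–13 → 54 + 13 = 67 bp
Sorted largest to smallest: 67, 26, 21, 10 bp.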